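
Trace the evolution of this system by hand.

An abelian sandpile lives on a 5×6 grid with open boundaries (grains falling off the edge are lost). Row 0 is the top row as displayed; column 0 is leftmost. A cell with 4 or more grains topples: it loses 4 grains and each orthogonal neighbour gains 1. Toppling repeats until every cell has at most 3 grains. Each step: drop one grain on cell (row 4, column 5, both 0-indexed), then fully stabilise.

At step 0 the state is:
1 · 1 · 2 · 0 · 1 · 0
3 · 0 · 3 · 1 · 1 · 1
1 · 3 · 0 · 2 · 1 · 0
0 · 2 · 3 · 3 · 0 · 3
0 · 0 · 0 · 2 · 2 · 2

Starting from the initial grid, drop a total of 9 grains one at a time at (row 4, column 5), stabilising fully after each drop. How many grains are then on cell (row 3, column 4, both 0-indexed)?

2

[0] 1 · 1 · 2 · 0 · 1 · 0
3 · 0 · 3 · 1 · 1 · 1
1 · 3 · 0 · 2 · 1 · 0
0 · 2 · 3 · 3 · 0 · 3
0 · 0 · 0 · 2 · 2 · 2
[1] 1 · 1 · 2 · 0 · 1 · 0
3 · 0 · 3 · 1 · 1 · 1
1 · 3 · 0 · 2 · 1 · 0
0 · 2 · 3 · 3 · 0 · 3
0 · 0 · 0 · 2 · 2 · 3
[2] 1 · 1 · 2 · 0 · 1 · 0
3 · 0 · 3 · 1 · 1 · 1
1 · 3 · 0 · 2 · 1 · 1
0 · 2 · 3 · 3 · 1 · 0
0 · 0 · 0 · 2 · 3 · 1
[3] 1 · 1 · 2 · 0 · 1 · 0
3 · 0 · 3 · 1 · 1 · 1
1 · 3 · 0 · 2 · 1 · 1
0 · 2 · 3 · 3 · 1 · 0
0 · 0 · 0 · 2 · 3 · 2
[4] 1 · 1 · 2 · 0 · 1 · 0
3 · 0 · 3 · 1 · 1 · 1
1 · 3 · 0 · 2 · 1 · 1
0 · 2 · 3 · 3 · 1 · 0
0 · 0 · 0 · 2 · 3 · 3
[5] 1 · 1 · 2 · 0 · 1 · 0
3 · 0 · 3 · 1 · 1 · 1
1 · 3 · 0 · 2 · 1 · 1
0 · 2 · 3 · 3 · 2 · 1
0 · 0 · 0 · 3 · 0 · 1
[6] 1 · 1 · 2 · 0 · 1 · 0
3 · 0 · 3 · 1 · 1 · 1
1 · 3 · 0 · 2 · 1 · 1
0 · 2 · 3 · 3 · 2 · 1
0 · 0 · 0 · 3 · 0 · 2
[7] 1 · 1 · 2 · 0 · 1 · 0
3 · 0 · 3 · 1 · 1 · 1
1 · 3 · 0 · 2 · 1 · 1
0 · 2 · 3 · 3 · 2 · 1
0 · 0 · 0 · 3 · 0 · 3
[8] 1 · 1 · 2 · 0 · 1 · 0
3 · 0 · 3 · 1 · 1 · 1
1 · 3 · 0 · 2 · 1 · 1
0 · 2 · 3 · 3 · 2 · 2
0 · 0 · 0 · 3 · 1 · 0
[9] 1 · 1 · 2 · 0 · 1 · 0
3 · 0 · 3 · 1 · 1 · 1
1 · 3 · 0 · 2 · 1 · 1
0 · 2 · 3 · 3 · 2 · 2
0 · 0 · 0 · 3 · 1 · 1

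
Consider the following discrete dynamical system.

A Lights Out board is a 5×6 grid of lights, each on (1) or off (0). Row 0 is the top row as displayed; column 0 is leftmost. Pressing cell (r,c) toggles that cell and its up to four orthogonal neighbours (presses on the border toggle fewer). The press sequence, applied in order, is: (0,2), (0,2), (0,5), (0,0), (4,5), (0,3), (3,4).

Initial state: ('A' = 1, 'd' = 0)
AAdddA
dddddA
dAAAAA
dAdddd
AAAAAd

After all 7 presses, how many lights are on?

17

gen 0: AAdddA
dddddA
dAAAAA
dAdddd
AAAAAd
gen 1: AdAAdA
ddAddA
dAAAAA
dAdddd
AAAAAd
gen 2: AAdddA
dddddA
dAAAAA
dAdddd
AAAAAd
gen 3: AAddAd
dddddd
dAAAAA
dAdddd
AAAAAd
gen 4: ddddAd
Addddd
dAAAAA
dAdddd
AAAAAd
gen 5: ddddAd
Addddd
dAAAAA
dAdddA
AAAAdA
gen 6: ddAAdd
AddAdd
dAAAAA
dAdddA
AAAAdA
gen 7: ddAAdd
AddAdd
dAAAdA
dAdAAd
AAAAAA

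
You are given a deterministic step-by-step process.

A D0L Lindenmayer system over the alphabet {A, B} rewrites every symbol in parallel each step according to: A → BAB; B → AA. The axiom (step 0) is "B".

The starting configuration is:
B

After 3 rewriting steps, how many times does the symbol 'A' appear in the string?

10

0) B
1) AA
2) BABBAB
3) AABABAAAABABAA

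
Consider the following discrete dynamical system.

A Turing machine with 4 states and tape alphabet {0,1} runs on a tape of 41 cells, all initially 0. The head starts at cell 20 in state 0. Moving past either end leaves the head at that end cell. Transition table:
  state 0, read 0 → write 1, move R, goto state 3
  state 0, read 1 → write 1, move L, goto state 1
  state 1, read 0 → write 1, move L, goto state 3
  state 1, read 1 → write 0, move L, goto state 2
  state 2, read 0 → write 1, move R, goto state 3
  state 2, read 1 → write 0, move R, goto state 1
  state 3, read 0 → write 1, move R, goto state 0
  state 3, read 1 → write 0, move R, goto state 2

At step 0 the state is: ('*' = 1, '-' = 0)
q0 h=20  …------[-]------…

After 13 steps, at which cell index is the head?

33

k=0  q0 h=20  …------[-]------…
k=1  q3 h=21  …-----*[-]------…
k=2  q0 h=22  …----**[-]------…
k=3  q3 h=23  …---***[-]------…
k=4  q0 h=24  …--****[-]------…
k=5  q3 h=25  …-*****[-]------…
k=6  q0 h=26  …******[-]------…
k=7  q3 h=27  …******[-]------…
k=8  q0 h=28  …******[-]------…
k=9  q3 h=29  …******[-]------…
k=10  q0 h=30  …******[-]------…
k=11  q3 h=31  …******[-]------…
k=12  q0 h=32  …******[-]------…
k=13  q3 h=33  …******[-]------…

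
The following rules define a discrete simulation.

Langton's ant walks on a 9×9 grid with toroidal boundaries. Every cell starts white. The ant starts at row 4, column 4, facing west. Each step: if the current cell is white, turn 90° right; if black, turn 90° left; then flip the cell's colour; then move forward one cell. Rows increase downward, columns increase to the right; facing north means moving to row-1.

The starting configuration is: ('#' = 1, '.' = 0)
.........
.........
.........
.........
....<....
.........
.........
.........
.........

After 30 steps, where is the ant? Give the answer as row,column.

0) .........
.........
.........
.........
....<....
.........
.........
.........
.........
1) .........
.........
.........
....^....
....#....
.........
.........
.........
.........
2) .........
.........
.........
....#>...
....#....
.........
.........
.........
.........
3) .........
.........
.........
....##...
....#v...
.........
.........
.........
.........
4) .........
.........
.........
....##...
....<#...
.........
.........
.........
.........
5) .........
.........
.........
....##...
.....#...
....v....
.........
.........
.........
6) .........
.........
.........
....##...
.....#...
...<#....
.........
.........
.........
7) .........
.........
.........
....##...
...^.#...
...##....
.........
.........
.........
8) .........
.........
.........
....##...
...#>#...
...##....
.........
.........
.........
9) .........
.........
.........
....##...
...###...
...#v....
.........
.........
.........
10) .........
.........
.........
....##...
...###...
...#.>...
.........
.........
.........
11) .........
.........
.........
....##...
...###...
...#.#...
.....v...
.........
.........
12) .........
.........
.........
....##...
...###...
...#.#...
....<#...
.........
.........
13) .........
.........
.........
....##...
...###...
...#^#...
....##...
.........
.........
14) .........
.........
.........
....##...
...###...
...##>...
....##...
.........
.........
15) .........
.........
.........
....##...
...##^...
...##....
....##...
.........
.........
16) .........
.........
.........
....##...
...#<....
...##....
....##...
.........
.........
17) .........
.........
.........
....##...
...#.....
...#v....
....##...
.........
.........
18) .........
.........
.........
....##...
...#.....
...#.>...
....##...
.........
.........
19) .........
.........
.........
....##...
...#.....
...#.#...
....#v...
.........
.........
20) .........
.........
.........
....##...
...#.....
...#.#...
....#.>..
.........
.........
21) .........
.........
.........
....##...
...#.....
...#.#...
....#.#..
......v..
.........
22) .........
.........
.........
....##...
...#.....
...#.#...
....#.#..
.....<#..
.........
23) .........
.........
.........
....##...
...#.....
...#.#...
....#^#..
.....##..
.........
24) .........
.........
.........
....##...
...#.....
...#.#...
....##>..
.....##..
.........
25) .........
.........
.........
....##...
...#.....
...#.#^..
....##...
.....##..
.........
26) .........
.........
.........
....##...
...#.....
...#.##>.
....##...
.....##..
.........
27) .........
.........
.........
....##...
...#.....
...#.###.
....##.v.
.....##..
.........
28) .........
.........
.........
....##...
...#.....
...#.###.
....##<#.
.....##..
.........
29) .........
.........
.........
....##...
...#.....
...#.#^#.
....####.
.....##..
.........
30) .........
.........
.........
....##...
...#.....
...#.<.#.
....####.
.....##..
.........

5,5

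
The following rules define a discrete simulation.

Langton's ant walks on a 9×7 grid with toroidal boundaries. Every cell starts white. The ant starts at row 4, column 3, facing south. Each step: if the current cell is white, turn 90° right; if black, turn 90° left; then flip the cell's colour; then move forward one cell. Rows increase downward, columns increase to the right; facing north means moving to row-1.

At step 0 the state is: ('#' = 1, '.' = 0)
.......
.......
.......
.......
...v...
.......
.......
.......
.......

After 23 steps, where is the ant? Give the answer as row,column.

step 0: .......
.......
.......
.......
...v...
.......
.......
.......
.......
step 1: .......
.......
.......
.......
..<#...
.......
.......
.......
.......
step 2: .......
.......
.......
..^....
..##...
.......
.......
.......
.......
step 3: .......
.......
.......
..#>...
..##...
.......
.......
.......
.......
step 4: .......
.......
.......
..##...
..#v...
.......
.......
.......
.......
step 5: .......
.......
.......
..##...
..#.>..
.......
.......
.......
.......
step 6: .......
.......
.......
..##...
..#.#..
....v..
.......
.......
.......
step 7: .......
.......
.......
..##...
..#.#..
...<#..
.......
.......
.......
step 8: .......
.......
.......
..##...
..#^#..
...##..
.......
.......
.......
step 9: .......
.......
.......
..##...
..##>..
...##..
.......
.......
.......
step 10: .......
.......
.......
..##^..
..##...
...##..
.......
.......
.......
step 11: .......
.......
.......
..###>.
..##...
...##..
.......
.......
.......
step 12: .......
.......
.......
..####.
..##.v.
...##..
.......
.......
.......
step 13: .......
.......
.......
..####.
..##<#.
...##..
.......
.......
.......
step 14: .......
.......
.......
..##^#.
..####.
...##..
.......
.......
.......
step 15: .......
.......
.......
..#<.#.
..####.
...##..
.......
.......
.......
step 16: .......
.......
.......
..#..#.
..#v##.
...##..
.......
.......
.......
step 17: .......
.......
.......
..#..#.
..#.>#.
...##..
.......
.......
.......
step 18: .......
.......
.......
..#.^#.
..#..#.
...##..
.......
.......
.......
step 19: .......
.......
.......
..#.#>.
..#..#.
...##..
.......
.......
.......
step 20: .......
.......
.....^.
..#.#..
..#..#.
...##..
.......
.......
.......
step 21: .......
.......
.....#>
..#.#..
..#..#.
...##..
.......
.......
.......
step 22: .......
.......
.....##
..#.#.v
..#..#.
...##..
.......
.......
.......
step 23: .......
.......
.....##
..#.#<#
..#..#.
...##..
.......
.......
.......

3,5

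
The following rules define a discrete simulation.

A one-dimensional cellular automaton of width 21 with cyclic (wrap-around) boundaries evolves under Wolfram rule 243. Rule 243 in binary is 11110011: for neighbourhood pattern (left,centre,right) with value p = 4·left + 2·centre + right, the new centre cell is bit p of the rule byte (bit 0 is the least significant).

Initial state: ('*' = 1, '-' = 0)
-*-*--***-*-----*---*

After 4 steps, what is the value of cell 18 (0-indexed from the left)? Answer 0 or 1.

k=0  -*-*--***-*-----*---*
k=1  *-*-**-***-*****-***-
k=2  -*-*-**-***-*****-***
k=3  *-*-*-**-***-*****-**
k=4  **-*-*-**-***-*****-*

1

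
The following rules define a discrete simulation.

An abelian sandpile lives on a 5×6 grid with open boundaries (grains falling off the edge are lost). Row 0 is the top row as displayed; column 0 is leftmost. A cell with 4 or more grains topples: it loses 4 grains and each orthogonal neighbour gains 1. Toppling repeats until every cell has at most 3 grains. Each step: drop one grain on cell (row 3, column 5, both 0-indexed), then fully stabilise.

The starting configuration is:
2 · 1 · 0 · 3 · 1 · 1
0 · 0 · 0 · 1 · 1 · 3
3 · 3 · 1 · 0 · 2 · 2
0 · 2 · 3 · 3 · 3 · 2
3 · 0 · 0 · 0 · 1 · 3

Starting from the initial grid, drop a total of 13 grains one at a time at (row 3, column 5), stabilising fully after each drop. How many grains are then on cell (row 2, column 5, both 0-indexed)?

[0] 2 · 1 · 0 · 3 · 1 · 1
0 · 0 · 0 · 1 · 1 · 3
3 · 3 · 1 · 0 · 2 · 2
0 · 2 · 3 · 3 · 3 · 2
3 · 0 · 0 · 0 · 1 · 3
[1] 2 · 1 · 0 · 3 · 1 · 1
0 · 0 · 0 · 1 · 1 · 3
3 · 3 · 1 · 0 · 2 · 2
0 · 2 · 3 · 3 · 3 · 3
3 · 0 · 0 · 0 · 1 · 3
[2] 2 · 1 · 0 · 3 · 1 · 1
0 · 0 · 0 · 1 · 1 · 3
3 · 3 · 2 · 1 · 3 · 3
0 · 3 · 0 · 1 · 1 · 2
3 · 0 · 1 · 1 · 3 · 0
[3] 2 · 1 · 0 · 3 · 1 · 1
0 · 0 · 0 · 1 · 1 · 3
3 · 3 · 2 · 1 · 3 · 3
0 · 3 · 0 · 1 · 1 · 3
3 · 0 · 1 · 1 · 3 · 0
[4] 2 · 1 · 0 · 3 · 1 · 2
0 · 0 · 0 · 1 · 3 · 0
3 · 3 · 2 · 2 · 0 · 2
0 · 3 · 0 · 1 · 3 · 1
3 · 0 · 1 · 1 · 3 · 1
[5] 2 · 1 · 0 · 3 · 1 · 2
0 · 0 · 0 · 1 · 3 · 0
3 · 3 · 2 · 2 · 0 · 2
0 · 3 · 0 · 1 · 3 · 2
3 · 0 · 1 · 1 · 3 · 1
[6] 2 · 1 · 0 · 3 · 1 · 2
0 · 0 · 0 · 1 · 3 · 0
3 · 3 · 2 · 2 · 0 · 2
0 · 3 · 0 · 1 · 3 · 3
3 · 0 · 1 · 1 · 3 · 1
[7] 2 · 1 · 0 · 3 · 1 · 2
0 · 0 · 0 · 1 · 3 · 0
3 · 3 · 2 · 2 · 1 · 3
0 · 3 · 0 · 2 · 1 · 1
3 · 0 · 1 · 2 · 0 · 3
[8] 2 · 1 · 0 · 3 · 1 · 2
0 · 0 · 0 · 1 · 3 · 0
3 · 3 · 2 · 2 · 1 · 3
0 · 3 · 0 · 2 · 1 · 2
3 · 0 · 1 · 2 · 0 · 3
[9] 2 · 1 · 0 · 3 · 1 · 2
0 · 0 · 0 · 1 · 3 · 0
3 · 3 · 2 · 2 · 1 · 3
0 · 3 · 0 · 2 · 1 · 3
3 · 0 · 1 · 2 · 0 · 3
[10] 2 · 1 · 0 · 3 · 1 · 2
0 · 0 · 0 · 1 · 3 · 1
3 · 3 · 2 · 2 · 2 · 0
0 · 3 · 0 · 2 · 2 · 2
3 · 0 · 1 · 2 · 1 · 0
[11] 2 · 1 · 0 · 3 · 1 · 2
0 · 0 · 0 · 1 · 3 · 1
3 · 3 · 2 · 2 · 2 · 0
0 · 3 · 0 · 2 · 2 · 3
3 · 0 · 1 · 2 · 1 · 0
[12] 2 · 1 · 0 · 3 · 1 · 2
0 · 0 · 0 · 1 · 3 · 1
3 · 3 · 2 · 2 · 2 · 1
0 · 3 · 0 · 2 · 3 · 0
3 · 0 · 1 · 2 · 1 · 1
[13] 2 · 1 · 0 · 3 · 1 · 2
0 · 0 · 0 · 1 · 3 · 1
3 · 3 · 2 · 2 · 2 · 1
0 · 3 · 0 · 2 · 3 · 1
3 · 0 · 1 · 2 · 1 · 1

1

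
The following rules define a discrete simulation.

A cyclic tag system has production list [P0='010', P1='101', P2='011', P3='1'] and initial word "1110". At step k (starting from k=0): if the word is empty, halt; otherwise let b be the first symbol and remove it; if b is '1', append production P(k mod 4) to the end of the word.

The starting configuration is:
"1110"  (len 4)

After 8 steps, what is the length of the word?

0) "1110"  (len 4)
1) "110010"  (len 6)
2) "10010101"  (len 8)
3) "0010101011"  (len 10)
4) "010101011"  (len 9)
5) "10101011"  (len 8)
6) "0101011101"  (len 10)
7) "101011101"  (len 9)
8) "010111011"  (len 9)

9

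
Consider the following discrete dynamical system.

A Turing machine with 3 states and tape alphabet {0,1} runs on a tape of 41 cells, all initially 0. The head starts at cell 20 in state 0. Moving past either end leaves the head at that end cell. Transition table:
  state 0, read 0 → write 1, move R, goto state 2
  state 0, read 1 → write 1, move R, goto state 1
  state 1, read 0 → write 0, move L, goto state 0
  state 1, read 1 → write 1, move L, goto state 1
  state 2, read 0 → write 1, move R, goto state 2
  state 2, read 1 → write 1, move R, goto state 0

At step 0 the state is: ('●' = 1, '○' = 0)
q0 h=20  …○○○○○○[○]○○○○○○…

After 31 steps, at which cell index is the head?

gen 0: q0 h=20  …○○○○○○[○]○○○○○○…
gen 1: q2 h=21  …○○○○○●[○]○○○○○○…
gen 2: q2 h=22  …○○○○●●[○]○○○○○○…
gen 3: q2 h=23  …○○○●●●[○]○○○○○○…
gen 4: q2 h=24  …○○●●●●[○]○○○○○○…
gen 5: q2 h=25  …○●●●●●[○]○○○○○○…
gen 6: q2 h=26  …●●●●●●[○]○○○○○○…
gen 7: q2 h=27  …●●●●●●[○]○○○○○○…
gen 8: q2 h=28  …●●●●●●[○]○○○○○○…
gen 9: q2 h=29  …●●●●●●[○]○○○○○○…
gen 10: q2 h=30  …●●●●●●[○]○○○○○○…
gen 11: q2 h=31  …●●●●●●[○]○○○○○○…
gen 12: q2 h=32  …●●●●●●[○]○○○○○○…
gen 13: q2 h=33  …●●●●●●[○]○○○○○○…
gen 14: q2 h=34  …●●●●●●[○]○○○○○○|
gen 15: q2 h=35  …●●●●●●[○]○○○○○|
gen 16: q2 h=36  …●●●●●●[○]○○○○|
gen 17: q2 h=37  …●●●●●●[○]○○○|
gen 18: q2 h=38  …●●●●●●[○]○○|
gen 19: q2 h=39  …●●●●●●[○]○|
gen 20: q2 h=40  …●●●●●●[○]|
gen 21: q2 h=40  …●●●●●●[●]|
gen 22: q0 h=40  …●●●●●●[●]|
gen 23: q1 h=40  …●●●●●●[●]|
gen 24: q1 h=39  …●●●●●●[●]●|
gen 25: q1 h=38  …●●●●●●[●]●●|
gen 26: q1 h=37  …●●●●●●[●]●●●|
gen 27: q1 h=36  …●●●●●●[●]●●●●|
gen 28: q1 h=35  …●●●●●●[●]●●●●●|
gen 29: q1 h=34  …●●●●●●[●]●●●●●●|
gen 30: q1 h=33  …●●●●●●[●]●●●●●●…
gen 31: q1 h=32  …●●●●●●[●]●●●●●●…

32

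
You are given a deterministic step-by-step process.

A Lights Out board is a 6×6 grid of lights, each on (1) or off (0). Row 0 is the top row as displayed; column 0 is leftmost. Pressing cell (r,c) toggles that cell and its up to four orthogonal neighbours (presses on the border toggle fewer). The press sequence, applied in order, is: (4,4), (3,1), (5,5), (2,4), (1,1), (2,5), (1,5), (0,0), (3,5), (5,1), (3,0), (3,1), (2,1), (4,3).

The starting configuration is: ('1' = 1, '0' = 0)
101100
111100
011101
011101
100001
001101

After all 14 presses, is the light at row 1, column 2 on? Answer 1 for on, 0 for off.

t=0: 101100
111100
011101
011101
100001
001101
t=1: 101100
111100
011101
011111
100110
001111
t=2: 101100
111100
001101
100111
110110
001111
t=3: 101100
111100
001101
100111
110111
001100
t=4: 101100
111110
001010
100101
110111
001100
t=5: 111100
000110
011010
100101
110111
001100
t=6: 111100
000111
011001
100100
110111
001100
t=7: 111101
000100
011000
100100
110111
001100
t=8: 001101
100100
011000
100100
110111
001100
t=9: 001101
100100
011001
100111
110110
001100
t=10: 001101
100100
011001
100111
100110
110100
t=11: 001101
100100
111001
010111
000110
110100
t=12: 001101
100100
101001
101111
010110
110100
t=13: 001101
110100
010001
111111
010110
110100
t=14: 001101
110100
010001
111011
011000
110000

0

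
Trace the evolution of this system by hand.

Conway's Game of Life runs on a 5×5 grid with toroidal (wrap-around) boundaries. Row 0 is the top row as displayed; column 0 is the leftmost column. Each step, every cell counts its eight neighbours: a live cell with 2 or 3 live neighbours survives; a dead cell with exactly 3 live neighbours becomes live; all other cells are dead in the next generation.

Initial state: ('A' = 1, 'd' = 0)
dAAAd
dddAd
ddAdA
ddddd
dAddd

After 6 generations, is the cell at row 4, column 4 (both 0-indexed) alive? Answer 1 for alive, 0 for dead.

0

gen 0: dAAAd
dddAd
ddAdA
ddddd
dAddd
gen 1: dAdAd
dAddA
dddAd
ddddd
dAddd
gen 2: dAddd
AddAA
ddddd
ddddd
ddAdd
gen 3: AAAAA
AdddA
ddddA
ddddd
ddddd
gen 4: dAAAd
ddAdd
AdddA
ddddd
AAAAA
gen 5: ddddd
AdAdA
ddddd
ddAdd
AdddA
gen 6: dAdAd
ddddd
dAdAd
ddddd
ddddd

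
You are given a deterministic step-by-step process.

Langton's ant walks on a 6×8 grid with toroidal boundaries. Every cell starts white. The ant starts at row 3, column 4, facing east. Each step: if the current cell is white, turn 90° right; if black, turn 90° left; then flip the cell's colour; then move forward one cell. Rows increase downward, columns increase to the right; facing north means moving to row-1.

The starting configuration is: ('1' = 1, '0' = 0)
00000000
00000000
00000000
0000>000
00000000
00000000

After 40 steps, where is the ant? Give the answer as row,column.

3,2

step 0: 00000000
00000000
00000000
0000>000
00000000
00000000
step 1: 00000000
00000000
00000000
00001000
0000v000
00000000
step 2: 00000000
00000000
00000000
00001000
000<1000
00000000
step 3: 00000000
00000000
00000000
000^1000
00011000
00000000
step 4: 00000000
00000000
00000000
0001>000
00011000
00000000
step 5: 00000000
00000000
0000^000
00010000
00011000
00000000
step 6: 00000000
00000000
00001>00
00010000
00011000
00000000
step 7: 00000000
00000000
00001100
00010v00
00011000
00000000
step 8: 00000000
00000000
00001100
0001<100
00011000
00000000
step 9: 00000000
00000000
0000^100
00011100
00011000
00000000
step 10: 00000000
00000000
000<0100
00011100
00011000
00000000
step 11: 00000000
000^0000
00010100
00011100
00011000
00000000
step 12: 00000000
0001>000
00010100
00011100
00011000
00000000
step 13: 00000000
00011000
0001v100
00011100
00011000
00000000
step 14: 00000000
00011000
000<1100
00011100
00011000
00000000
step 15: 00000000
00011000
00001100
000v1100
00011000
00000000
step 16: 00000000
00011000
00001100
0000>100
00011000
00000000
step 17: 00000000
00011000
0000^100
00000100
00011000
00000000
step 18: 00000000
00011000
000<0100
00000100
00011000
00000000
step 19: 00000000
000^1000
00010100
00000100
00011000
00000000
step 20: 00000000
00<01000
00010100
00000100
00011000
00000000
step 21: 00^00000
00101000
00010100
00000100
00011000
00000000
step 22: 001>0000
00101000
00010100
00000100
00011000
00000000
step 23: 00110000
001v1000
00010100
00000100
00011000
00000000
step 24: 00110000
00<11000
00010100
00000100
00011000
00000000
step 25: 00110000
00011000
00v10100
00000100
00011000
00000000
step 26: 00110000
00011000
0<110100
00000100
00011000
00000000
step 27: 00110000
0^011000
01110100
00000100
00011000
00000000
step 28: 00110000
01>11000
01110100
00000100
00011000
00000000
step 29: 00110000
01111000
01v10100
00000100
00011000
00000000
step 30: 00110000
01111000
010>0100
00000100
00011000
00000000
step 31: 00110000
011^1000
01000100
00000100
00011000
00000000
step 32: 00110000
01<01000
01000100
00000100
00011000
00000000
step 33: 00110000
01001000
01v00100
00000100
00011000
00000000
step 34: 00110000
01001000
0<100100
00000100
00011000
00000000
step 35: 00110000
01001000
00100100
0v000100
00011000
00000000
step 36: 00110000
01001000
00100100
<1000100
00011000
00000000
step 37: 00110000
01001000
^0100100
11000100
00011000
00000000
step 38: 00110000
01001000
1>100100
11000100
00011000
00000000
step 39: 00110000
01001000
11100100
1v000100
00011000
00000000
step 40: 00110000
01001000
11100100
10>00100
00011000
00000000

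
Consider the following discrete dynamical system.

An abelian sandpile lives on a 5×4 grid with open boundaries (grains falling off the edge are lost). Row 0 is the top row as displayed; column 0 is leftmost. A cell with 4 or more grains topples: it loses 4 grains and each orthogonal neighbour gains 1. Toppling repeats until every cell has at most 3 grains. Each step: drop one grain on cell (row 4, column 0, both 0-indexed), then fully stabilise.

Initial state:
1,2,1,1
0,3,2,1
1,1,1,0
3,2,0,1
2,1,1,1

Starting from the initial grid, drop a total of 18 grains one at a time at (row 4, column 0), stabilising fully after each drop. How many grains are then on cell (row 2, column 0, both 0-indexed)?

k=0  1,2,1,1
0,3,2,1
1,1,1,0
3,2,0,1
2,1,1,1
k=1  1,2,1,1
0,3,2,1
1,1,1,0
3,2,0,1
3,1,1,1
k=2  1,2,1,1
0,3,2,1
2,1,1,0
0,3,0,1
1,2,1,1
k=3  1,2,1,1
0,3,2,1
2,1,1,0
0,3,0,1
2,2,1,1
k=4  1,2,1,1
0,3,2,1
2,1,1,0
0,3,0,1
3,2,1,1
k=5  1,2,1,1
0,3,2,1
2,1,1,0
1,3,0,1
0,3,1,1
k=6  1,2,1,1
0,3,2,1
2,1,1,0
1,3,0,1
1,3,1,1
k=7  1,2,1,1
0,3,2,1
2,1,1,0
1,3,0,1
2,3,1,1
k=8  1,2,1,1
0,3,2,1
2,1,1,0
1,3,0,1
3,3,1,1
k=9  1,2,1,1
0,3,2,1
2,2,1,0
3,0,1,1
1,1,2,1
k=10  1,2,1,1
0,3,2,1
2,2,1,0
3,0,1,1
2,1,2,1
k=11  1,2,1,1
0,3,2,1
2,2,1,0
3,0,1,1
3,1,2,1
k=12  1,2,1,1
0,3,2,1
3,2,1,0
0,1,1,1
1,2,2,1
k=13  1,2,1,1
0,3,2,1
3,2,1,0
0,1,1,1
2,2,2,1
k=14  1,2,1,1
0,3,2,1
3,2,1,0
0,1,1,1
3,2,2,1
k=15  1,2,1,1
0,3,2,1
3,2,1,0
1,1,1,1
0,3,2,1
k=16  1,2,1,1
0,3,2,1
3,2,1,0
1,1,1,1
1,3,2,1
k=17  1,2,1,1
0,3,2,1
3,2,1,0
1,1,1,1
2,3,2,1
k=18  1,2,1,1
0,3,2,1
3,2,1,0
1,1,1,1
3,3,2,1

3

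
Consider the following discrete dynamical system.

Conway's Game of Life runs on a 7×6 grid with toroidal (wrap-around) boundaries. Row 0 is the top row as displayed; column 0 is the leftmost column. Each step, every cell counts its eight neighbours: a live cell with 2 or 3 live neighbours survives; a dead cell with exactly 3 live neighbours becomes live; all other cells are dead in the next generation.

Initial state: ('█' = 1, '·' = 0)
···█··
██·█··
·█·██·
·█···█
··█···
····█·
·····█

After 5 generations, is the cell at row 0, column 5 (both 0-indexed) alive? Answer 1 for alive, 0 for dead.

1

step 0: ···█··
██·█··
·█·██·
·█···█
··█···
····█·
·····█
step 1: █·█·█·
██·█··
·█·███
██·██·
······
······
····█·
step 2: █·█·█·
······
······
██·█··
······
······
···█·█
step 3: ···███
······
······
······
······
······
···███
step 4: ···█·█
····█·
······
······
······
····█·
···█·█
step 5: ···█·█
····█·
······
······
······
····█·
···█·█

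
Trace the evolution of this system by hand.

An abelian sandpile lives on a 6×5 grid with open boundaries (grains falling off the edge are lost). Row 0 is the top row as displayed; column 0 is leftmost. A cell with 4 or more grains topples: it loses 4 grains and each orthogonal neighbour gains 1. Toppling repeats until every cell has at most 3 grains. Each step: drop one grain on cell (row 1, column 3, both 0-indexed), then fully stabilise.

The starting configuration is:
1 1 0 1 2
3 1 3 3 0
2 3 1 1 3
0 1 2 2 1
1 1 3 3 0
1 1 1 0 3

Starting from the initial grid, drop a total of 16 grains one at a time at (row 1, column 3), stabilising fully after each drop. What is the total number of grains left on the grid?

[0] 1 1 0 1 2
3 1 3 3 0
2 3 1 1 3
0 1 2 2 1
1 1 3 3 0
1 1 1 0 3
[1] 1 1 1 2 2
3 2 0 1 1
2 3 2 2 3
0 1 2 2 1
1 1 3 3 0
1 1 1 0 3
[2] 1 1 1 2 2
3 2 0 2 1
2 3 2 2 3
0 1 2 2 1
1 1 3 3 0
1 1 1 0 3
[3] 1 1 1 2 2
3 2 0 3 1
2 3 2 2 3
0 1 2 2 1
1 1 3 3 0
1 1 1 0 3
[4] 1 1 1 3 2
3 2 1 0 2
2 3 2 3 3
0 1 2 2 1
1 1 3 3 0
1 1 1 0 3
[5] 1 1 1 3 2
3 2 1 1 2
2 3 2 3 3
0 1 2 2 1
1 1 3 3 0
1 1 1 0 3
[6] 1 1 1 3 2
3 2 1 2 2
2 3 2 3 3
0 1 2 2 1
1 1 3 3 0
1 1 1 0 3
[7] 1 1 1 3 2
3 2 1 3 2
2 3 2 3 3
0 1 2 2 1
1 1 3 3 0
1 1 1 0 3
[8] 1 1 2 1 0
3 2 2 3 1
2 3 3 1 1
0 1 2 3 2
1 1 3 3 0
1 1 1 0 3
[9] 1 1 2 2 0
3 2 3 0 2
2 3 3 2 1
0 1 2 3 2
1 1 3 3 0
1 1 1 0 3
[10] 1 1 2 2 0
3 2 3 1 2
2 3 3 2 1
0 1 2 3 2
1 1 3 3 0
1 1 1 0 3
[11] 1 1 2 2 0
3 2 3 2 2
2 3 3 2 1
0 1 2 3 2
1 1 3 3 0
1 1 1 0 3
[12] 1 1 2 2 0
3 2 3 3 2
2 3 3 2 1
0 1 2 3 2
1 1 3 3 0
1 1 1 0 3
[13] 2 2 3 3 0
1 1 2 2 3
0 2 3 1 2
1 3 1 2 3
1 2 1 1 1
1 1 2 1 3
[14] 2 2 3 3 0
1 1 2 3 3
0 2 3 1 2
1 3 1 2 3
1 2 1 1 1
1 1 2 1 3
[15] 2 3 1 1 2
1 2 1 3 0
0 3 0 3 3
1 3 2 2 3
1 2 1 1 1
1 1 2 1 3
[16] 2 3 1 2 2
1 2 2 1 2
0 3 1 2 1
1 3 3 0 1
1 2 1 2 2
1 1 2 1 3

49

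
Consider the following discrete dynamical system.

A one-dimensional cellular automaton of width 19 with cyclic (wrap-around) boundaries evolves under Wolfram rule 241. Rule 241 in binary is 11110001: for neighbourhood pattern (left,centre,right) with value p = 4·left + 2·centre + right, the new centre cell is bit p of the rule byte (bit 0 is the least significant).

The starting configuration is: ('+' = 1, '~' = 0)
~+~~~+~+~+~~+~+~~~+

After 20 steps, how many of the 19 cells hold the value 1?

9

k=0  ~+~~~+~+~+~~+~+~~~+
k=1  +~++~~+~+~+~~+~++~~
k=2  ~+~++~~+~+~+~~+~++~
k=3  ~~+~++~~+~+~+~~+~++
k=4  +~~+~++~~+~+~+~~+~+
k=5  ++~~+~++~~+~+~+~~+~
k=6  ~++~~+~++~~+~+~+~~+
k=7  +~++~~+~++~~+~+~+~~
k=8  ~+~++~~+~++~~+~+~+~
k=9  ~~+~++~~+~++~~+~+~+
k=10  +~~+~++~~+~++~~+~+~
k=11  ~+~~+~++~~+~++~~+~+
k=12  +~+~~+~++~~+~++~~+~
k=13  ~+~+~~+~++~~+~++~~+
k=14  +~+~+~~+~++~~+~++~~
k=15  ~+~+~+~~+~++~~+~++~
k=16  ~~+~+~+~~+~++~~+~++
k=17  +~~+~+~+~~+~++~~+~+
k=18  ++~~+~+~+~~+~++~~+~
k=19  ~++~~+~+~+~~+~++~~+
k=20  +~++~~+~+~+~~+~++~~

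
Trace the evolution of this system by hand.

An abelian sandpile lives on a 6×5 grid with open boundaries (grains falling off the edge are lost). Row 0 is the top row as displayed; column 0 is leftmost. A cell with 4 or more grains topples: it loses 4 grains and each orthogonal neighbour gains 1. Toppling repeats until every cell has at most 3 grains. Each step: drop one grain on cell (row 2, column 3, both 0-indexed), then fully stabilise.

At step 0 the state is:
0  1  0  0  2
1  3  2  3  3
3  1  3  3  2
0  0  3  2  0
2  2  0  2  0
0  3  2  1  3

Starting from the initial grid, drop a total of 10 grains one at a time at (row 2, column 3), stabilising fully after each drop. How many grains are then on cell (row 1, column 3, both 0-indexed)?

k=0  0  1  0  0  2
1  3  2  3  3
3  1  3  3  2
0  0  3  2  0
2  2  0  2  0
0  3  2  1  3
k=1  0  2  1  1  3
2  0  1  3  1
3  3  3  0  1
0  1  1  1  2
2  2  1  3  0
0  3  2  1  3
k=2  0  2  1  1  3
2  0  1  3  1
3  3  3  1  1
0  1  1  1  2
2  2  1  3  0
0  3  2  1  3
k=3  0  2  1  1  3
2  0  1  3  1
3  3  3  2  1
0  1  1  1  2
2  2  1  3  0
0  3  2  1  3
k=4  0  2  1  1  3
2  0  1  3  1
3  3  3  3  1
0  1  1  1  2
2  2  1  3  0
0  3  2  1  3
k=5  0  2  1  2  3
3  1  3  0  2
0  1  1  2  2
1  2  2  2  2
2  2  1  3  0
0  3  2  1  3
k=6  0  2  1  2  3
3  1  3  0  2
0  1  1  3  2
1  2  2  2  2
2  2  1  3  0
0  3  2  1  3
k=7  0  2  1  2  3
3  1  3  1  2
0  1  2  0  3
1  2  2  3  2
2  2  1  3  0
0  3  2  1  3
k=8  0  2  1  2  3
3  1  3  1  2
0  1  2  1  3
1  2  2  3  2
2  2  1  3  0
0  3  2  1  3
k=9  0  2  1  2  3
3  1  3  1  2
0  1  2  2  3
1  2  2  3  2
2  2  1  3  0
0  3  2  1  3
k=10  0  2  1  2  3
3  1  3  1  2
0  1  2  3  3
1  2  2  3  2
2  2  1  3  0
0  3  2  1  3

1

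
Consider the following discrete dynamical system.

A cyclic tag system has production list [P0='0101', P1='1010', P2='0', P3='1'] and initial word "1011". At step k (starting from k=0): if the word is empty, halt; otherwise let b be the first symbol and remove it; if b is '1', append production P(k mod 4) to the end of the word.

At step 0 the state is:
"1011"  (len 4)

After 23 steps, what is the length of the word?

11

0) "1011"  (len 4)
1) "0110101"  (len 7)
2) "110101"  (len 6)
3) "101010"  (len 6)
4) "010101"  (len 6)
5) "10101"  (len 5)
6) "01011010"  (len 8)
7) "1011010"  (len 7)
8) "0110101"  (len 7)
9) "110101"  (len 6)
10) "101011010"  (len 9)
11) "010110100"  (len 9)
12) "10110100"  (len 8)
13) "01101000101"  (len 11)
14) "1101000101"  (len 10)
15) "1010001010"  (len 10)
16) "0100010101"  (len 10)
17) "100010101"  (len 9)
18) "000101011010"  (len 12)
19) "00101011010"  (len 11)
20) "0101011010"  (len 10)
21) "101011010"  (len 9)
22) "010110101010"  (len 12)
23) "10110101010"  (len 11)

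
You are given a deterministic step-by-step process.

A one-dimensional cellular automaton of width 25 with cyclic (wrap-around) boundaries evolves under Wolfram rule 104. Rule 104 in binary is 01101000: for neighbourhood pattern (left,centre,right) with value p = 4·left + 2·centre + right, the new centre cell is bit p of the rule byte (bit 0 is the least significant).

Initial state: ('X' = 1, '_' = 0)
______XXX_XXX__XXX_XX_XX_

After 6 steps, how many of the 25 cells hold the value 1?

t=0: ______XXX_XXX__XXX_XX_XX_
t=1: ______X_XXX_X__X_XXXXXXX_
t=2: _______XX_XX____XX_____X_
t=3: _______XXXXX____XX_______
t=4: _______X___X____XX_______
t=5: ________________XX_______
t=6: ________________XX_______

2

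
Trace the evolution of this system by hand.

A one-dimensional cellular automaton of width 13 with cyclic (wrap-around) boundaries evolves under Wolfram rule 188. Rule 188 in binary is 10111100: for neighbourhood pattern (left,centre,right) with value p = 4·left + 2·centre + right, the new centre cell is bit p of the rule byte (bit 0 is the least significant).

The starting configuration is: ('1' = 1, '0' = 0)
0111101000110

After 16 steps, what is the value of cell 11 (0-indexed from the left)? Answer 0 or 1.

1

step 0: 0111101000110
step 1: 0111011100101
step 2: 1110111010111
step 3: 1101110111111
step 4: 1011101111111
step 5: 0111011111111
step 6: 1110111111110
step 7: 1101111111101
step 8: 1011111111011
step 9: 0111111110111
step 10: 1111111101110
step 11: 1111111011101
step 12: 1111110111011
step 13: 1111101110111
step 14: 1111011101111
step 15: 1110111011111
step 16: 1101110111111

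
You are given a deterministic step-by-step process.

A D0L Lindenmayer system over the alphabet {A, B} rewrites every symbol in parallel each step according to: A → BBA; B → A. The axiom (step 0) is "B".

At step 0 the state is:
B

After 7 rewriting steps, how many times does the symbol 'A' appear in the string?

[0] B
[1] A
[2] BBA
[3] AABBA
[4] BBABBAAABBA
[5] AABBAAABBABBABBAAABBA
[6] BBABBAAABBABBABBAAABBAAABBAAABBABBABBAAABBA
[7] AABBAAABBABBABBAAABBAAABBAAABBABBABBAAABBABBABBAAABBABBABBAAABBAAABBAAABBABBABBAAABBA

43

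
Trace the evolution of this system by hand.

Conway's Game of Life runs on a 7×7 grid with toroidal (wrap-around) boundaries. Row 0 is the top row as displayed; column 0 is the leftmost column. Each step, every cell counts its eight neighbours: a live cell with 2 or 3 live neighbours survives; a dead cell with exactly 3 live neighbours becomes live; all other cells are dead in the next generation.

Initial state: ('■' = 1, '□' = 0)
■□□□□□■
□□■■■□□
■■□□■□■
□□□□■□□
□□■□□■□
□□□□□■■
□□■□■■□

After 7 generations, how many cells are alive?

[0] ■□□□□□■
□□■■■□□
■■□□■□■
□□□□■□□
□□■□□■□
□□□□□■■
□□■□■■□
[1] □■■□□□■
□□■■■□□
■■■□■□□
■■□■■□■
□□□□■■■
□□□■□□■
■□□□■□□
[2] ■■■□■■□
□□□□■■□
□□□□□□■
□□□□□□□
□□■□□□□
■□□■□□■
■■■■□■■
[3] □□□□□□□
■■□■■□□
□□□□□■□
□□□□□□□
□□□□□□□
□□□■■■□
□□□□□□□
[4] □□□□□□□
□□□□■□□
□□□□■□□
□□□□□□□
□□□□■□□
□□□□■□□
□□□□■□□
[5] □□□□□□□
□□□□□□□
□□□□□□□
□□□□□□□
□□□□□□□
□□□■■■□
□□□□□□□
[6] □□□□□□□
□□□□□□□
□□□□□□□
□□□□□□□
□□□□■□□
□□□□■□□
□□□□■□□
[7] □□□□□□□
□□□□□□□
□□□□□□□
□□□□□□□
□□□□□□□
□□□■■■□
□□□□□□□

3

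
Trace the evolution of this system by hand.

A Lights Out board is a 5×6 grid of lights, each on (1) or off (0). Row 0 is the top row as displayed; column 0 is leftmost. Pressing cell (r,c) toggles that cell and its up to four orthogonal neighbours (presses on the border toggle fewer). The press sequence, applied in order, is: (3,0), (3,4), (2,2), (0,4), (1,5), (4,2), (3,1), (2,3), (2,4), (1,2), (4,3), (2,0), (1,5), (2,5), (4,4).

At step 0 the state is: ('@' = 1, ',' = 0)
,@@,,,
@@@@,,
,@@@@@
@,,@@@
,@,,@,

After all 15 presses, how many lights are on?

15

gen 0: ,@@,,,
@@@@,,
,@@@@@
@,,@@@
,@,,@,
gen 1: ,@@,,,
@@@@,,
@@@@@@
,@,@@@
@@,,@,
gen 2: ,@@,,,
@@@@,,
@@@@,@
,@,,,,
@@,,,,
gen 3: ,@@,,,
@@,@,,
@,,,,@
,@@,,,
@@,,,,
gen 4: ,@@@@@
@@,@@,
@,,,,@
,@@,,,
@@,,,,
gen 5: ,@@@@,
@@,@,@
@,,,,,
,@@,,,
@@,,,,
gen 6: ,@@@@,
@@,@,@
@,,,,,
,@,,,,
@,@@,,
gen 7: ,@@@@,
@@,@,@
@@,,,,
@,@,,,
@@@@,,
gen 8: ,@@@@,
@@,,,@
@@@@@,
@,@@,,
@@@@,,
gen 9: ,@@@@,
@@,,@@
@@@,,@
@,@@@,
@@@@,,
gen 10: ,@,@@,
@,@@@@
@@,,,@
@,@@@,
@@@@,,
gen 11: ,@,@@,
@,@@@@
@@,,,@
@,@,@,
@@,,@,
gen 12: ,@,@@,
,,@@@@
,,,,,@
,,@,@,
@@,,@,
gen 13: ,@,@@@
,,@@,,
,,,,,,
,,@,@,
@@,,@,
gen 14: ,@,@@@
,,@@,@
,,,,@@
,,@,@@
@@,,@,
gen 15: ,@,@@@
,,@@,@
,,,,@@
,,@,,@
@@,@,@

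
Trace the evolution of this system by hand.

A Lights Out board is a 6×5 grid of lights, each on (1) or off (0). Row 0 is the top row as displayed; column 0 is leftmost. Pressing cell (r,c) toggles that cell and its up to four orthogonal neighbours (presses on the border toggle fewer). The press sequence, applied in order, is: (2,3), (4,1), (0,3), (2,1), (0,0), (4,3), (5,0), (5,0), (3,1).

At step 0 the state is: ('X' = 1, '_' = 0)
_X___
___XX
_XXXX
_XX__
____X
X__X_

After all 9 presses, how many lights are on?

16

t=0: _X___
___XX
_XXXX
_XX__
____X
X__X_
t=1: _X___
____X
_X___
_XXX_
____X
X__X_
t=2: _X___
____X
_X___
__XX_
XXX_X
XX_X_
t=3: _XXXX
___XX
_X___
__XX_
XXX_X
XX_X_
t=4: _XXXX
_X_XX
X_X__
_XXX_
XXX_X
XX_X_
t=5: X_XXX
XX_XX
X_X__
_XXX_
XXX_X
XX_X_
t=6: X_XXX
XX_XX
X_X__
_XX__
XX_X_
XX___
t=7: X_XXX
XX_XX
X_X__
_XX__
_X_X_
_____
t=8: X_XXX
XX_XX
X_X__
_XX__
XX_X_
XX___
t=9: X_XXX
XX_XX
XXX__
X____
X__X_
XX___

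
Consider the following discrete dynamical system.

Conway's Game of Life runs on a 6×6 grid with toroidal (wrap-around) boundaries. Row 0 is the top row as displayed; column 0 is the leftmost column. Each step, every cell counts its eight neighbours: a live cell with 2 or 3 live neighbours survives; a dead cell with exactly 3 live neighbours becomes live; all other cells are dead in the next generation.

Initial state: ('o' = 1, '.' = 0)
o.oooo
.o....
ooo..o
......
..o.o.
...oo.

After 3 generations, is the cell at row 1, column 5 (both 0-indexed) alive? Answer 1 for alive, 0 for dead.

1

k=0  o.oooo
.o....
ooo..o
......
..o.o.
...oo.
k=1  ooo..o
......
ooo...
o.oo.o
....o.
.o....
k=2  ooo...
.....o
o.oo.o
o.oooo
oooooo
.oo..o
k=3  ..o..o
...ooo
..o...
......
......
......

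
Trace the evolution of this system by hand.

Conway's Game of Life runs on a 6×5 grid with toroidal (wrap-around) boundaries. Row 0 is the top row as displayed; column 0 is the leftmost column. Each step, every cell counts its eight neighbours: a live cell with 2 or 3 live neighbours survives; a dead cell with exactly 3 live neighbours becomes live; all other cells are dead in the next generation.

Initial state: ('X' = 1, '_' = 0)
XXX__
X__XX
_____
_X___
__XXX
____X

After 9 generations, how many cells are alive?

0) XXX__
X__XX
_____
_X___
__XXX
____X
1) _XX__
X_XXX
X___X
__XX_
X_XXX
____X
2) _XX__
__X__
X____
__X__
XXX__
____X
3) _XXX_
__X__
_X___
X_X__
XXXX_
___X_
4) _X_X_
___X_
_XX__
X__XX
X__X_
X____
5) __X_X
_X_X_
XXX__
X__X_
XX_X_
XXX__
6) ____X
___XX
X__X_
___X_
___X_
_____
7) ___XX
X__X_
__XX_
__XX_
_____
_____
8) ___XX
_____
_X___
__XX_
_____
_____
9) _____
_____
__X__
__X__
_____
_____

2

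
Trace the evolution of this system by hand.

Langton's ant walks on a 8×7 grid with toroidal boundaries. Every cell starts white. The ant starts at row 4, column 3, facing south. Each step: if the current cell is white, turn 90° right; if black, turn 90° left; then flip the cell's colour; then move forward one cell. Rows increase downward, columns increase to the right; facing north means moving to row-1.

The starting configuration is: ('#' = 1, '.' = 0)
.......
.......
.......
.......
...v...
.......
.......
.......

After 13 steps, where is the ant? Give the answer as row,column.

[0] .......
.......
.......
.......
...v...
.......
.......
.......
[1] .......
.......
.......
.......
..<#...
.......
.......
.......
[2] .......
.......
.......
..^....
..##...
.......
.......
.......
[3] .......
.......
.......
..#>...
..##...
.......
.......
.......
[4] .......
.......
.......
..##...
..#v...
.......
.......
.......
[5] .......
.......
.......
..##...
..#.>..
.......
.......
.......
[6] .......
.......
.......
..##...
..#.#..
....v..
.......
.......
[7] .......
.......
.......
..##...
..#.#..
...<#..
.......
.......
[8] .......
.......
.......
..##...
..#^#..
...##..
.......
.......
[9] .......
.......
.......
..##...
..##>..
...##..
.......
.......
[10] .......
.......
.......
..##^..
..##...
...##..
.......
.......
[11] .......
.......
.......
..###>.
..##...
...##..
.......
.......
[12] .......
.......
.......
..####.
..##.v.
...##..
.......
.......
[13] .......
.......
.......
..####.
..##<#.
...##..
.......
.......

4,4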